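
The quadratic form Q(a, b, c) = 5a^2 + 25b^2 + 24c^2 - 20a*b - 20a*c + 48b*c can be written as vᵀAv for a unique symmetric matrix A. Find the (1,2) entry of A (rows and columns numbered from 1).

The coefficient of a·b in Q is -20. For a symmetric A this equals A[1,2] + A[2,1] = 2·A[1,2].
So A[1,2] = -20/2 = -10.

-10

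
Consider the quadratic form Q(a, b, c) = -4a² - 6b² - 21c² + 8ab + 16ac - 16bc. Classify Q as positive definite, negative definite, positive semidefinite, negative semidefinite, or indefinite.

The symmetric matrix of Q is A = [[-4, 4, 8], [4, -6, -8], [8, -8, -21]].
Leading principal minors: Δ_1 = -4, Δ_2 = 8, Δ_3 = -40.
The signs alternate starting with Δ_1 < 0, so by Sylvester's criterion Q is negative definite.

negative definite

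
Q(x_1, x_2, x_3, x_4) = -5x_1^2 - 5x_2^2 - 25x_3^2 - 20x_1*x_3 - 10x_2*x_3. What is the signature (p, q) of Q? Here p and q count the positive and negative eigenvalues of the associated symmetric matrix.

(0, 2)

The symmetric matrix is A = [[-5, 0, -10, 0], [0, -5, -5, 0], [-10, -5, -25, 0], [0, 0, 0, 0]].
Applying the same elementary operations to the rows and columns of A produces a congruent diagonal matrix with entries -5, -5, 0, 0.
So there are 2 negative, 2 zero pivots.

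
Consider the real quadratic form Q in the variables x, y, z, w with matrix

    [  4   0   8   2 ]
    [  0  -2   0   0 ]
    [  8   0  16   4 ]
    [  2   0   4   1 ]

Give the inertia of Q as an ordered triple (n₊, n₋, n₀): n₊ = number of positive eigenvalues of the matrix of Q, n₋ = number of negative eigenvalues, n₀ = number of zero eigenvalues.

(1, 1, 2)

Row-reducing A symmetrically gives the diagonal entries 4, -2, 0, 0.
That gives 1 positive, 1 negative, 2 zero pivots.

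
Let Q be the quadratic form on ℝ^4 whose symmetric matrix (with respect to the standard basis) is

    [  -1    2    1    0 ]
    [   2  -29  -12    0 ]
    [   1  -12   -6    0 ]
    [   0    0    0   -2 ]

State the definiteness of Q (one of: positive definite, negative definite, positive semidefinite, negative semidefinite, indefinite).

Leading principal minors: Δ_1 = -1, Δ_2 = 25, Δ_3 = -25, Δ_4 = 50.
The signs alternate starting with Δ_1 < 0, so by Sylvester's criterion Q is negative definite.

negative definite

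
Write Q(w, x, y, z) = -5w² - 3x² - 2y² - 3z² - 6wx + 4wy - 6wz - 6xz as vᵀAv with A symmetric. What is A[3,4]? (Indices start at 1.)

0

The coefficient of y·z in Q is 0. For a symmetric A this equals A[3,4] + A[4,3] = 2·A[3,4].
So A[3,4] = 0/2 = 0.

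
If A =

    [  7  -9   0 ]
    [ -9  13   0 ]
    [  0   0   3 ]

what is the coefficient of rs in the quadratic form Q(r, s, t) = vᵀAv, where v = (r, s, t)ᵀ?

The coefficient of rs is A[1,2] + A[2,1] = 2·(-9) = -18.

-18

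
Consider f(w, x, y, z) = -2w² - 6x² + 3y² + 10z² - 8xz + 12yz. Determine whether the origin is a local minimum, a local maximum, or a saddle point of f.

The Hessian at the origin is H = [[-4, 0, 0, 0], [0, -12, 0, -8], [0, 0, 6, 12], [0, -8, 12, 20]].
Applying the same elementary operations to the rows and columns of H produces a congruent diagonal matrix with entries -4, -12, 6, 4/3.
That gives 2 positive, 2 negative pivots.
H is indefinite, so the origin is a saddle point.

saddle point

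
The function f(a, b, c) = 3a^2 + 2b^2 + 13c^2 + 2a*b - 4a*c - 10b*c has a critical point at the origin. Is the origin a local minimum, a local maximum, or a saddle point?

local minimum

The Hessian at the origin is H = [[6, 2, -4], [2, 4, -10], [-4, -10, 26]].
Symmetric row and column elimination reduces H to a congruent diagonal form with pivots 6, 10/3, 4/5.
That gives 3 positive pivots.
H is positive definite, so the origin is a strict local minimum.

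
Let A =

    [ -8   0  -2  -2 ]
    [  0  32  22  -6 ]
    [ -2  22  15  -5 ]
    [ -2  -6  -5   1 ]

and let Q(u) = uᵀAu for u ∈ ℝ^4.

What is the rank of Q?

3

Congruent diagonalization of A (simultaneous row and column reduction) yields pivots -8, 32, 3/8, 0.
That gives 2 positive, 1 negative, 1 zero pivots.
The rank is the number of nonzero pivots: 3.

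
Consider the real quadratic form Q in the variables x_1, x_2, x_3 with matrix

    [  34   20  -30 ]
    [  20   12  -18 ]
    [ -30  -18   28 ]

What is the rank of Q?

Congruent diagonalization of A (simultaneous row and column reduction) yields pivots 34, 4/17, 1.
So there are 3 positive pivots.
The rank is the number of nonzero pivots: 3.

3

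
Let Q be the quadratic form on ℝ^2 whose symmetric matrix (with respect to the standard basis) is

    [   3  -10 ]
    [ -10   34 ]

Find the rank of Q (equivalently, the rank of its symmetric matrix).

An LDLᵀ factorisation of A has diagonal entries 3, 2/3.
So there are 2 positive pivots.
The rank is the number of nonzero pivots: 2.

2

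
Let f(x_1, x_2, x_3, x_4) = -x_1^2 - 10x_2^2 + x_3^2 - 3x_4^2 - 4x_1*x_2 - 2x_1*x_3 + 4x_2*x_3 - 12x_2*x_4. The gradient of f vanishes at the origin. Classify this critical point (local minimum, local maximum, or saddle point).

The Hessian at the origin is H = [[-2, -4, -2, 0], [-4, -20, 4, -12], [-2, 4, 2, 0], [0, -12, 0, -6]].
An LDLᵀ factorisation of H has diagonal entries -2, -12, 28/3, -6/7.
So there are 1 positive, 3 negative pivots.
H is indefinite, so the origin is a saddle point.

saddle point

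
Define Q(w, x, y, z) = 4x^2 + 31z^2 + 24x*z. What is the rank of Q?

2

The symmetric matrix is A = [[0, 0, 0, 0], [0, 4, 0, 12], [0, 0, 0, 0], [0, 12, 0, 31]].
Applying the same elementary operations to the rows and columns of A produces a congruent diagonal matrix with entries 0, 4, 0, -5.
That gives 1 positive, 1 negative, 2 zero pivots.
The rank is the number of nonzero pivots: 2.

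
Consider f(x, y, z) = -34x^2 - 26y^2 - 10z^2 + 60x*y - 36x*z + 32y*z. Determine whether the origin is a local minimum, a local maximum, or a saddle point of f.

saddle point

The Hessian at the origin is H = [[-68, 60, -36], [60, -52, 32], [-36, 32, -20]].
An LDLᵀ factorisation of H has diagonal entries -68, 16/17, -1.
Counting signs: 1 positive, 2 negative.
H is indefinite, so the origin is a saddle point.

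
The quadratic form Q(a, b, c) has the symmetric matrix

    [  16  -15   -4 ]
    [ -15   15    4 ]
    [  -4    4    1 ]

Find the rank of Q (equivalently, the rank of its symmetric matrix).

3

An LDLᵀ factorisation of A has diagonal entries 16, 15/16, -1/15.
So there are 2 positive, 1 negative pivots.
The rank is the number of nonzero pivots: 3.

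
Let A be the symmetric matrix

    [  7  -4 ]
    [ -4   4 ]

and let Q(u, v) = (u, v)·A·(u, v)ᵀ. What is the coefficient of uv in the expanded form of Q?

-8

The coefficient of uv is A[1,2] + A[2,1] = 2·(-4) = -8.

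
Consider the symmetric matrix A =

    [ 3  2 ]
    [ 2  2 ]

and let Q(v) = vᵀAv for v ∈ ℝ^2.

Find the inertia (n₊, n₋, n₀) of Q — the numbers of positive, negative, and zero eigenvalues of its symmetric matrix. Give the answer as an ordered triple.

Applying the same elementary operations to the rows and columns of A produces a congruent diagonal matrix with entries 3, 2/3.
Counting signs: 2 positive.

(2, 0, 0)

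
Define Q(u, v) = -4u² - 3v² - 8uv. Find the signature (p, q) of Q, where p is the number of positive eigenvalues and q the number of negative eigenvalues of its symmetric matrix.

(1, 1)

Write A = [[-4, -4], [-4, -3]].
Symmetric row and column elimination reduces A to a congruent diagonal form with pivots -4, 1.
Counting signs: 1 positive, 1 negative.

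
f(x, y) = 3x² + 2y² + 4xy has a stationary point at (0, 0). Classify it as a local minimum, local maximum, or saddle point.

local minimum

The Hessian at the origin is H = [[6, 4], [4, 4]].
det H = 6·4 − (4)² = 8 > 0 and H[1,1] = 6 > 0, so H is positive definite.
Therefore the origin is a local minimum.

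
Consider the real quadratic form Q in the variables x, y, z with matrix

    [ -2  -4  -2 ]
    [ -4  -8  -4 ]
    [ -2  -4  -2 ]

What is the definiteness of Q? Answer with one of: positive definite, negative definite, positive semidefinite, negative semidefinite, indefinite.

negative semidefinite

Congruent diagonalization of A (simultaneous row and column reduction) yields pivots -2, 0, 0.
That gives 1 negative, 2 zero pivots.
Hence Q is negative semidefinite.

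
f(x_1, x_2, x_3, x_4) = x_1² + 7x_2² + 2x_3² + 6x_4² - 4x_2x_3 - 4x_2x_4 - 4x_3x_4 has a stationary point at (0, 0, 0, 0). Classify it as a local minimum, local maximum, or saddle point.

The Hessian at the origin is H = [[2, 0, 0, 0], [0, 14, -4, -4], [0, -4, 4, -4], [0, -4, -4, 12]].
Applying the same elementary operations to the rows and columns of H produces a congruent diagonal matrix with entries 2, 14, 20/7, 8/5.
So there are 4 positive pivots.
H is positive definite, so the origin is a strict local minimum.

local minimum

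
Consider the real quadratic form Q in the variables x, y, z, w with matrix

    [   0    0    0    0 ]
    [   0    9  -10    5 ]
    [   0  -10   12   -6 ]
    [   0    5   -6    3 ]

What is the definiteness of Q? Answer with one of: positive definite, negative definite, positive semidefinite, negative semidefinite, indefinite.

Row-reducing A symmetrically gives the diagonal entries 0, 9, 8/9, 0.
So there are 2 positive, 2 zero pivots.
Hence Q is positive semidefinite.

positive semidefinite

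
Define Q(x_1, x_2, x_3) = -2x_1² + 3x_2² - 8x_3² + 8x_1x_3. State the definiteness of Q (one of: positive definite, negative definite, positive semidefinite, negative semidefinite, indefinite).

indefinite

The associated matrix is A = [[-2, 0, 4], [0, 3, 0], [4, 0, -8]].
Symmetric row and column elimination reduces A to a congruent diagonal form with pivots -2, 3, 0.
Counting signs: 1 positive, 1 negative, 1 zero.
Hence Q is indefinite.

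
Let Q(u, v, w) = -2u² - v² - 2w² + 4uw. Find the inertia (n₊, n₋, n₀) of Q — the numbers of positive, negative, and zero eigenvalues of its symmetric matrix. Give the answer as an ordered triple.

(0, 2, 1)

Write A = [[-2, 0, 2], [0, -1, 0], [2, 0, -2]].
Row-reducing A symmetrically gives the diagonal entries -2, -1, 0.
So there are 2 negative, 1 zero pivots.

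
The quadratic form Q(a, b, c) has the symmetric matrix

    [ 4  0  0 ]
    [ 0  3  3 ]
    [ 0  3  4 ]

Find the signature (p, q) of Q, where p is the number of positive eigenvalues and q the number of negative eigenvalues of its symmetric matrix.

(3, 0)

An LDLᵀ factorisation of A has diagonal entries 4, 3, 1.
That gives 3 positive pivots.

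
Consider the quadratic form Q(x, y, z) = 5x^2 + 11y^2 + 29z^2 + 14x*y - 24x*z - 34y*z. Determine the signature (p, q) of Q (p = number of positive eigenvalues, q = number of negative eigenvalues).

The associated matrix is A = [[5, 7, -12], [7, 11, -17], [-12, -17, 29]].
Row-reducing A symmetrically gives the diagonal entries 5, 6/5, 1/6.
So there are 3 positive pivots.

(3, 0)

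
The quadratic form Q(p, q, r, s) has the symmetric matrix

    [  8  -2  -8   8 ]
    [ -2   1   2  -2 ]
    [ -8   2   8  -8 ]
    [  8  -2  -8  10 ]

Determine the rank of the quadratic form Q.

Row-reducing A symmetrically gives the diagonal entries 8, 1/2, 0, 2.
That gives 3 positive, 1 zero pivots.
The rank is the number of nonzero pivots: 3.

3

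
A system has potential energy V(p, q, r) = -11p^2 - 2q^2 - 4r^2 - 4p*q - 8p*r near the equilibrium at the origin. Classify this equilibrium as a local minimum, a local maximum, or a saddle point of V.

The Hessian at the origin is H = [[-22, -4, -8], [-4, -4, 0], [-8, 0, -8]].
Congruent diagonalization of H (simultaneous row and column reduction) yields pivots -22, -36/11, -40/9.
That gives 3 negative pivots.
H is negative definite, so the origin is a strict local maximum.

local maximum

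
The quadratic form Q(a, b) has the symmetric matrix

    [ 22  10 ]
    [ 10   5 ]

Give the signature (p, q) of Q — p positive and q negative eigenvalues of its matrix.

(2, 0)

Row-reducing A symmetrically gives the diagonal entries 22, 5/11.
That gives 2 positive pivots.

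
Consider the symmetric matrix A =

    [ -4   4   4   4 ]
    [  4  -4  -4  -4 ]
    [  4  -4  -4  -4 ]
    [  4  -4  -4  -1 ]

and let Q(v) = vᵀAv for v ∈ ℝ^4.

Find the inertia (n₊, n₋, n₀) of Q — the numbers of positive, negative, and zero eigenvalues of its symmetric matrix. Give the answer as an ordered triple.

Applying the same elementary operations to the rows and columns of A produces a congruent diagonal matrix with entries -4, 0, 0, 3.
Counting signs: 1 positive, 1 negative, 2 zero.

(1, 1, 2)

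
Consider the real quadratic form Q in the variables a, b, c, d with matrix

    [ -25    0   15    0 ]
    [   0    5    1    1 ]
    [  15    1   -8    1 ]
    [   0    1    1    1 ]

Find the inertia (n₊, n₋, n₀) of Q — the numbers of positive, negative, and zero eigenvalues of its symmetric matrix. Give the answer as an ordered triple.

(2, 1, 1)

Applying the same elementary operations to the rows and columns of A produces a congruent diagonal matrix with entries -25, 5, 4/5, 0.
So there are 2 positive, 1 negative, 1 zero pivots.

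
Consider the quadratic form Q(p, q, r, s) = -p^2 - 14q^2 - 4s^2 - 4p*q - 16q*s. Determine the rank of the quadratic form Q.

3

Write A = [[-1, -2, 0, 0], [-2, -14, 0, -8], [0, 0, 0, 0], [0, -8, 0, -4]].
Applying the same elementary operations to the rows and columns of A produces a congruent diagonal matrix with entries -1, -10, 0, 12/5.
Counting signs: 1 positive, 2 negative, 1 zero.
The rank is the number of nonzero pivots: 3.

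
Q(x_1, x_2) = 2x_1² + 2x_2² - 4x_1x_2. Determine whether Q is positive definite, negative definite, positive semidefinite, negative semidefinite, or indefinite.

The associated matrix is A = [[2, -2], [-2, 2]].
Applying the same elementary operations to the rows and columns of A produces a congruent diagonal matrix with entries 2, 0.
That gives 1 positive, 1 zero pivots.
Hence Q is positive semidefinite.

positive semidefinite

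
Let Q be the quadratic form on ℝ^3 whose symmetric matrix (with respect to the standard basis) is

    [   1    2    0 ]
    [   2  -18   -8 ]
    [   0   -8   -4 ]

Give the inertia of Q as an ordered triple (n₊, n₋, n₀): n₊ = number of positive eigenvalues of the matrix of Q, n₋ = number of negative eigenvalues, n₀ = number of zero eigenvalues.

Symmetric row and column elimination reduces A to a congruent diagonal form with pivots 1, -22, -12/11.
That gives 1 positive, 2 negative pivots.

(1, 2, 0)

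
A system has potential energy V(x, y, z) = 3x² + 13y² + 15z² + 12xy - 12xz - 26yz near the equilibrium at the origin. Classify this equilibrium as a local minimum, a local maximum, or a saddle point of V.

The Hessian at the origin is H = [[6, 12, -12], [12, 26, -26], [-12, -26, 30]].
Row-reducing H symmetrically gives the diagonal entries 6, 2, 4.
So there are 3 positive pivots.
H is positive definite, so the origin is a strict local minimum.

local minimum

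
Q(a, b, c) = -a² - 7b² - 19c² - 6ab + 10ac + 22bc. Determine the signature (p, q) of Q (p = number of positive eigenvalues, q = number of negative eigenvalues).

(1, 2)

Write A = [[-1, -3, 5], [-3, -7, 11], [5, 11, -19]].
An LDLᵀ factorisation of A has diagonal entries -1, 2, -2.
So there are 1 positive, 2 negative pivots.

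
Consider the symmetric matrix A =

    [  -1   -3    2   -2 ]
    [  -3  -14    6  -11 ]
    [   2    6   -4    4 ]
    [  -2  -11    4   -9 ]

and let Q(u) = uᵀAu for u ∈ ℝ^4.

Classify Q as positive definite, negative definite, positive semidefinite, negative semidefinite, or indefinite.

negative semidefinite

Symmetric row and column elimination reduces A to a congruent diagonal form with pivots -1, -5, 0, 0.
So there are 2 negative, 2 zero pivots.
Hence Q is negative semidefinite.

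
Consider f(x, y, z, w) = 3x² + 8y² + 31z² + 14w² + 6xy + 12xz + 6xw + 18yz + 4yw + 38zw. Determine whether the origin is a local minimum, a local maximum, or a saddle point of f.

local minimum

The Hessian at the origin is H = [[6, 6, 12, 6], [6, 16, 18, 4], [12, 18, 62, 38], [6, 4, 38, 28]].
An LDLᵀ factorisation of H has diagonal entries 6, 10, 172/5, 4/43.
So there are 4 positive pivots.
H is positive definite, so the origin is a strict local minimum.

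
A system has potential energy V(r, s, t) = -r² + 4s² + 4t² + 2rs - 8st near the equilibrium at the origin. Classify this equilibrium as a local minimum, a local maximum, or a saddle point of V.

The Hessian at the origin is H = [[-2, 2, 0], [2, 8, -8], [0, -8, 8]].
Congruent diagonalization of H (simultaneous row and column reduction) yields pivots -2, 10, 8/5.
That gives 2 positive, 1 negative pivots.
H is indefinite, so the origin is a saddle point.

saddle point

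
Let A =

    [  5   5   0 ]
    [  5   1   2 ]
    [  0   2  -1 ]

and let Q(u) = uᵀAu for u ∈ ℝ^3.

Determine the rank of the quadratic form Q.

Applying the same elementary operations to the rows and columns of A produces a congruent diagonal matrix with entries 5, -4, 0.
Counting signs: 1 positive, 1 negative, 1 zero.
The rank is the number of nonzero pivots: 2.

2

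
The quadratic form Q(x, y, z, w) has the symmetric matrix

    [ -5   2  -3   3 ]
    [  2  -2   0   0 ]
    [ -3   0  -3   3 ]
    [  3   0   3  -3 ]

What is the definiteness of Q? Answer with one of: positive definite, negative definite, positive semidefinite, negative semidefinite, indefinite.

Symmetric row and column elimination reduces A to a congruent diagonal form with pivots -5, -6/5, 0, 0.
So there are 2 negative, 2 zero pivots.
Hence Q is negative semidefinite.

negative semidefinite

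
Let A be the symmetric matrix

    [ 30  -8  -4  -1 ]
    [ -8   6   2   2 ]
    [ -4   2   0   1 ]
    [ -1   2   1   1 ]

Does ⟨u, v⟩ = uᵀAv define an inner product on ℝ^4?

An LDLᵀ factorisation of A has diagonal entries 30, 58/15, -22/29, 5/11.
That gives 3 positive, 1 negative pivots.
Hence Q is indefinite.
⟨·,·⟩ is an inner product exactly when A is positive definite.

no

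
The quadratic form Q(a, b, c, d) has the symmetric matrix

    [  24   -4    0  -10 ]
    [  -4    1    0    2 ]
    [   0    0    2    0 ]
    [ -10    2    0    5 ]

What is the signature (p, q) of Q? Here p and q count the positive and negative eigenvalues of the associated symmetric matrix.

(4, 0)

Row-reducing A symmetrically gives the diagonal entries 24, 1/3, 2, 1/2.
That gives 4 positive pivots.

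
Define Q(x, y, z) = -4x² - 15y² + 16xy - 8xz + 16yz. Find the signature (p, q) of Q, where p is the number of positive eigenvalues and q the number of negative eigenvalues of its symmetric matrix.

(2, 1)

Write A = [[-4, 8, -4], [8, -15, 8], [-4, 8, 0]].
Applying the same elementary operations to the rows and columns of A produces a congruent diagonal matrix with entries -4, 1, 4.
That gives 2 positive, 1 negative pivots.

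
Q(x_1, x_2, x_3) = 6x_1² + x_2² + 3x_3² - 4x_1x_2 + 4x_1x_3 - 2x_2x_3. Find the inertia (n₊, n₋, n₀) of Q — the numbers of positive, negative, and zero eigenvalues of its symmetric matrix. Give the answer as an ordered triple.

Write A = [[6, -2, 2], [-2, 1, -1], [2, -1, 3]].
Applying the same elementary operations to the rows and columns of A produces a congruent diagonal matrix with entries 6, 1/3, 2.
So there are 3 positive pivots.

(3, 0, 0)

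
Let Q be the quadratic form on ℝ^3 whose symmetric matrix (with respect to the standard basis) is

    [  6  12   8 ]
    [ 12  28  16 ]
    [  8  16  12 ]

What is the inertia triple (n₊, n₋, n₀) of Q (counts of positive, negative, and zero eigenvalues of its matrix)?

Symmetric row and column elimination reduces A to a congruent diagonal form with pivots 6, 4, 4/3.
That gives 3 positive pivots.

(3, 0, 0)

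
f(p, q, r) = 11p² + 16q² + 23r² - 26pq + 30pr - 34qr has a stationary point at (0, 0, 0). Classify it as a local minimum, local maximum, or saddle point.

local minimum

The Hessian at the origin is H = [[22, -26, 30], [-26, 32, -34], [30, -34, 46]].
An LDLᵀ factorisation of H has diagonal entries 22, 14/11, 24/7.
Counting signs: 3 positive.
H is positive definite, so the origin is a strict local minimum.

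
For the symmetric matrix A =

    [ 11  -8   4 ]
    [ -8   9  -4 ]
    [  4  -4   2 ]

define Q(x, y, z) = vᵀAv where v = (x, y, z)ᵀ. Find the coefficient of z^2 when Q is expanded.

The coefficient of z^2 is the diagonal entry A[3,3] = 2.

2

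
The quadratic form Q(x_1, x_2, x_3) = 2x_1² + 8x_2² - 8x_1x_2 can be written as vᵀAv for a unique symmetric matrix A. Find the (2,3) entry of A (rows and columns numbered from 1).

The coefficient of x_2·x_3 in Q is 0. For a symmetric A this equals A[2,3] + A[3,2] = 2·A[2,3].
So A[2,3] = 0/2 = 0.

0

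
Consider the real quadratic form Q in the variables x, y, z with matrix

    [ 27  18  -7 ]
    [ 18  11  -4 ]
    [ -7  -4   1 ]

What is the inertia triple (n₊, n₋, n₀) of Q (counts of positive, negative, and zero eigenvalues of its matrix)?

(1, 2, 0)

Symmetric row and column elimination reduces A to a congruent diagonal form with pivots 27, -1, -10/27.
That gives 1 positive, 2 negative pivots.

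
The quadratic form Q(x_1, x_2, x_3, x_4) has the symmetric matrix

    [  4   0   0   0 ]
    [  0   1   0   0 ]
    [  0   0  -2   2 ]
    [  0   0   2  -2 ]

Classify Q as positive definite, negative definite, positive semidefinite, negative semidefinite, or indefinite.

Symmetric row and column elimination reduces A to a congruent diagonal form with pivots 4, 1, -2, 0.
That gives 2 positive, 1 negative, 1 zero pivots.
Hence Q is indefinite.

indefinite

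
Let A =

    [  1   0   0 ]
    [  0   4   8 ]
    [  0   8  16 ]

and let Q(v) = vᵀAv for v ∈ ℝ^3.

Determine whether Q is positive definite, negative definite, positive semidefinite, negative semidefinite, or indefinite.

positive semidefinite

Congruent diagonalization of A (simultaneous row and column reduction) yields pivots 1, 4, 0.
Counting signs: 2 positive, 1 zero.
Hence Q is positive semidefinite.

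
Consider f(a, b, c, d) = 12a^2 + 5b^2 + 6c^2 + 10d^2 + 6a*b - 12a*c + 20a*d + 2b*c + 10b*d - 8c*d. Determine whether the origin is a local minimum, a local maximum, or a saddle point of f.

local minimum

The Hessian at the origin is H = [[24, 6, -12, 20], [6, 10, 2, 10], [-12, 2, 12, -8], [20, 10, -8, 20]].
Row-reducing H symmetrically gives the diagonal entries 24, 17/2, 52/17, 4/39.
That gives 4 positive pivots.
H is positive definite, so the origin is a strict local minimum.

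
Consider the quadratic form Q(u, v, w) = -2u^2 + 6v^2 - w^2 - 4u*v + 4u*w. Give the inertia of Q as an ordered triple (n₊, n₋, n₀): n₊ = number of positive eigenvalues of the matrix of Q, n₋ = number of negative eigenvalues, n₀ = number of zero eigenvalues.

The symmetric matrix is A = [[-2, -2, 2], [-2, 6, 0], [2, 0, -1]].
An LDLᵀ factorisation of A has diagonal entries -2, 8, 1/2.
That gives 2 positive, 1 negative pivots.

(2, 1, 0)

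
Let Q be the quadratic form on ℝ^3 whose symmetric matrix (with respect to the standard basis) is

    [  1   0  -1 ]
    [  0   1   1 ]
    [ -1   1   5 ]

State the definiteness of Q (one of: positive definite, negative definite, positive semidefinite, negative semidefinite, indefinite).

Leading principal minors: Δ_1 = 1, Δ_2 = 1, Δ_3 = 3.
All leading principal minors are positive, so by Sylvester's criterion Q is positive definite.

positive definite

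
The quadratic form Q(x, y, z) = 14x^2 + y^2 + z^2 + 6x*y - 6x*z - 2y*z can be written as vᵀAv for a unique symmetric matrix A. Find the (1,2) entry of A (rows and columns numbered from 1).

The coefficient of x·y in Q is 6. For a symmetric A this equals A[1,2] + A[2,1] = 2·A[1,2].
So A[1,2] = 6/2 = 3.

3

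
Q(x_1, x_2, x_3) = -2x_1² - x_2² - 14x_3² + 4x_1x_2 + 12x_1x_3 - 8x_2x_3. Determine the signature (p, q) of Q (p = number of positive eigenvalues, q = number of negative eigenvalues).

The associated matrix is A = [[-2, 2, 6], [2, -1, -4], [6, -4, -14]].
Symmetric row and column elimination reduces A to a congruent diagonal form with pivots -2, 1, 0.
So there are 1 positive, 1 negative, 1 zero pivots.

(1, 1)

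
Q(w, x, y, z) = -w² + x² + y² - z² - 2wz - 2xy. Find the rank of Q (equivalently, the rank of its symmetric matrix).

2

The symmetric matrix is A = [[-1, 0, 0, -1], [0, 1, -1, 0], [0, -1, 1, 0], [-1, 0, 0, -1]].
Applying the same elementary operations to the rows and columns of A produces a congruent diagonal matrix with entries -1, 1, 0, 0.
Counting signs: 1 positive, 1 negative, 2 zero.
The rank is the number of nonzero pivots: 2.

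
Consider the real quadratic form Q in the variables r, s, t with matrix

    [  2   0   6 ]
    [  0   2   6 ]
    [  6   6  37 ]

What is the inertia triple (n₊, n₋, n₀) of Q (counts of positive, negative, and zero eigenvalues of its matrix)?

(3, 0, 0)

An LDLᵀ factorisation of A has diagonal entries 2, 2, 1.
Counting signs: 3 positive.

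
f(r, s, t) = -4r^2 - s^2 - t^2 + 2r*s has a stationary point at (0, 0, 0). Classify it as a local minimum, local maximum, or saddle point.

local maximum

The Hessian at the origin is H = [[-8, 2, 0], [2, -2, 0], [0, 0, -2]].
Applying the same elementary operations to the rows and columns of H produces a congruent diagonal matrix with entries -8, -3/2, -2.
Counting signs: 3 negative.
H is negative definite, so the origin is a strict local maximum.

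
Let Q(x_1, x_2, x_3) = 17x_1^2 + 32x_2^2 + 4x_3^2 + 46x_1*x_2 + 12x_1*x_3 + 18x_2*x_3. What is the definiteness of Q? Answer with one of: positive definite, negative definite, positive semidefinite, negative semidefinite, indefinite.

The symmetric matrix of Q is A = [[17, 23, 6], [23, 32, 9], [6, 9, 4]].
Leading principal minors: Δ_1 = 17, Δ_2 = 15, Δ_3 = 15.
All leading principal minors are positive, so by Sylvester's criterion Q is positive definite.

positive definite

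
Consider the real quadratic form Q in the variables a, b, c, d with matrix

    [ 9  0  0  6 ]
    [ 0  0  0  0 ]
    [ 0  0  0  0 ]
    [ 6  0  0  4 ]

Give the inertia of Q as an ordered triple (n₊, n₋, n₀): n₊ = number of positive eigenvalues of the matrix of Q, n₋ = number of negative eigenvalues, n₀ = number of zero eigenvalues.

(1, 0, 3)

Congruent diagonalization of A (simultaneous row and column reduction) yields pivots 9, 0, 0, 0.
Counting signs: 1 positive, 3 zero.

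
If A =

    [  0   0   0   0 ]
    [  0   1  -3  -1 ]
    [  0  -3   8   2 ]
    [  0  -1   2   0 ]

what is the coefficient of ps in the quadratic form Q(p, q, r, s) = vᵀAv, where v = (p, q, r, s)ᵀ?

The coefficient of ps is A[1,4] + A[4,1] = 2·0 = 0.

0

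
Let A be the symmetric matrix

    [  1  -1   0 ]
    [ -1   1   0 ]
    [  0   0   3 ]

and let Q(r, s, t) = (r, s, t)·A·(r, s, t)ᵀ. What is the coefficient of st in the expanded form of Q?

The coefficient of st is A[2,3] + A[3,2] = 2·0 = 0.

0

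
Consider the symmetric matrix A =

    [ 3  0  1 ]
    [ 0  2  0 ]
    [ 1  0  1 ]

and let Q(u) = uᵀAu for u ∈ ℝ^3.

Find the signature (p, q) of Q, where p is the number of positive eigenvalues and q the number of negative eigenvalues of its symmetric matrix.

An LDLᵀ factorisation of A has diagonal entries 3, 2, 2/3.
So there are 3 positive pivots.

(3, 0)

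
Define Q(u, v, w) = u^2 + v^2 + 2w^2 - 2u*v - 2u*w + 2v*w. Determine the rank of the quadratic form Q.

The associated matrix is A = [[1, -1, -1], [-1, 1, 1], [-1, 1, 2]].
Row-reducing A symmetrically gives the diagonal entries 1, 0, 1.
Counting signs: 2 positive, 1 zero.
The rank is the number of nonzero pivots: 2.

2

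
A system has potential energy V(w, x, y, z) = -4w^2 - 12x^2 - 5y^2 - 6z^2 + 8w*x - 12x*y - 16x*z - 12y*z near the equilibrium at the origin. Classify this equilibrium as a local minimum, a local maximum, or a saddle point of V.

saddle point

The Hessian at the origin is H = [[-8, 8, 0, 0], [8, -24, -12, -16], [0, -12, -10, -12], [0, -16, -12, -12]].
An LDLᵀ factorisation of H has diagonal entries -8, -16, -1, 4.
Counting signs: 1 positive, 3 negative.
H is indefinite, so the origin is a saddle point.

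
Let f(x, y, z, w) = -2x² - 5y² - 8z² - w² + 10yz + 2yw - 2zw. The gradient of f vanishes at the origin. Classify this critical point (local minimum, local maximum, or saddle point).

local maximum

The Hessian at the origin is H = [[-4, 0, 0, 0], [0, -10, 10, 2], [0, 10, -16, -2], [0, 2, -2, -2]].
An LDLᵀ factorisation of H has diagonal entries -4, -10, -6, -8/5.
That gives 4 negative pivots.
H is negative definite, so the origin is a strict local maximum.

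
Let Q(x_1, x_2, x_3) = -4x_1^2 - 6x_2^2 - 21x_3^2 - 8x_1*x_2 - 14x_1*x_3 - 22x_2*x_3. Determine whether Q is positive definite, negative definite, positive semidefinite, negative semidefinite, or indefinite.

The symmetric matrix of Q is A = [[-4, -4, -7], [-4, -6, -11], [-7, -11, -21]].
Leading principal minors: Δ_1 = -4, Δ_2 = 8, Δ_3 = -6.
The signs alternate starting with Δ_1 < 0, so by Sylvester's criterion Q is negative definite.

negative definite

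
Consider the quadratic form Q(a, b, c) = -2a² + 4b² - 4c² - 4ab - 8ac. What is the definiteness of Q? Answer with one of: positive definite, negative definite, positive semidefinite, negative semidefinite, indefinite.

indefinite

The symmetric matrix is A = [[-2, -2, -4], [-2, 4, 0], [-4, 0, -4]].
Congruent diagonalization of A (simultaneous row and column reduction) yields pivots -2, 6, 4/3.
So there are 2 positive, 1 negative pivots.
Hence Q is indefinite.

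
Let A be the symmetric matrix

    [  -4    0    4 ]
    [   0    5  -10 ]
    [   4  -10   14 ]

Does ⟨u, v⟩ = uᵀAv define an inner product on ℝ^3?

Congruent diagonalization of A (simultaneous row and column reduction) yields pivots -4, 5, -2.
That gives 1 positive, 2 negative pivots.
Hence Q is indefinite.
⟨·,·⟩ is an inner product exactly when A is positive definite.

no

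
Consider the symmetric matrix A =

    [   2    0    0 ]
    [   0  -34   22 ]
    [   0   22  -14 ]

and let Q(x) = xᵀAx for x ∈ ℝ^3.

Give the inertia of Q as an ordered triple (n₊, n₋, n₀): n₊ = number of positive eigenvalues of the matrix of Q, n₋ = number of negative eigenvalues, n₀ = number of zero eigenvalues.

(2, 1, 0)

Congruent diagonalization of A (simultaneous row and column reduction) yields pivots 2, -34, 4/17.
So there are 2 positive, 1 negative pivots.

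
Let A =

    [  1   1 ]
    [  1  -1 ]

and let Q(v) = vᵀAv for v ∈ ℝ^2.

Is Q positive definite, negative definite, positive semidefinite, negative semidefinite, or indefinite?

indefinite

Applying the same elementary operations to the rows and columns of A produces a congruent diagonal matrix with entries 1, -2.
That gives 1 positive, 1 negative pivots.
Hence Q is indefinite.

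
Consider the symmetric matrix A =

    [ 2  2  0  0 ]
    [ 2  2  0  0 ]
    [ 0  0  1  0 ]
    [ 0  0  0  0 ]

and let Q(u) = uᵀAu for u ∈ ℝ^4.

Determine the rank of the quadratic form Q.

Applying the same elementary operations to the rows and columns of A produces a congruent diagonal matrix with entries 2, 0, 1, 0.
Counting signs: 2 positive, 2 zero.
The rank is the number of nonzero pivots: 2.

2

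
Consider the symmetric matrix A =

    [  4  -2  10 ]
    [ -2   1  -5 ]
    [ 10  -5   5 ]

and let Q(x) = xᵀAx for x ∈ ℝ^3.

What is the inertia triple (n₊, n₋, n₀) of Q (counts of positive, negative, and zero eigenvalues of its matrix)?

(1, 1, 1)

Congruent diagonalization of A (simultaneous row and column reduction) yields pivots 4, 0, -20.
That gives 1 positive, 1 negative, 1 zero pivots.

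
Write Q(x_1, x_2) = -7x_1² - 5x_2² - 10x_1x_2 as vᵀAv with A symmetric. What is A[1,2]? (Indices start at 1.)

-5

The coefficient of x_1·x_2 in Q is -10. For a symmetric A this equals A[1,2] + A[2,1] = 2·A[1,2].
So A[1,2] = -10/2 = -5.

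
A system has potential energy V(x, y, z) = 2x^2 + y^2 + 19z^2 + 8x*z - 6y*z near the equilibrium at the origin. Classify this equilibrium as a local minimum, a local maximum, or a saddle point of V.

local minimum

The Hessian at the origin is H = [[4, 0, 8], [0, 2, -6], [8, -6, 38]].
Row-reducing H symmetrically gives the diagonal entries 4, 2, 4.
So there are 3 positive pivots.
H is positive definite, so the origin is a strict local minimum.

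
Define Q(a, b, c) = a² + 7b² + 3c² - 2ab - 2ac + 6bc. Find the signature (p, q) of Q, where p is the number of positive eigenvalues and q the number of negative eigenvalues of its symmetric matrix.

(3, 0)

The symmetric matrix is A = [[1, -1, -1], [-1, 7, 3], [-1, 3, 3]].
An LDLᵀ factorisation of A has diagonal entries 1, 6, 4/3.
So there are 3 positive pivots.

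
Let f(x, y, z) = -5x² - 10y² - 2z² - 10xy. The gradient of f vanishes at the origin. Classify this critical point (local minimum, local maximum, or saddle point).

The Hessian at the origin is H = [[-10, -10, 0], [-10, -20, 0], [0, 0, -4]].
An LDLᵀ factorisation of H has diagonal entries -10, -10, -4.
That gives 3 negative pivots.
H is negative definite, so the origin is a strict local maximum.

local maximum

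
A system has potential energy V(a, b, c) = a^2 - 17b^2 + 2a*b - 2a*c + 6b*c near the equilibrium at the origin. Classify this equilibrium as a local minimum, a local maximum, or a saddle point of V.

The Hessian at the origin is H = [[2, 2, -2], [2, -34, 6], [-2, 6, 0]].
An LDLᵀ factorisation of H has diagonal entries 2, -36, -2/9.
Counting signs: 1 positive, 2 negative.
H is indefinite, so the origin is a saddle point.

saddle point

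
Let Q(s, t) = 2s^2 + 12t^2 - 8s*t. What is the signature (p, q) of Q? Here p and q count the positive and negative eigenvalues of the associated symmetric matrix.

(2, 0)

Write A = [[2, -4], [-4, 12]].
Row-reducing A symmetrically gives the diagonal entries 2, 4.
That gives 2 positive pivots.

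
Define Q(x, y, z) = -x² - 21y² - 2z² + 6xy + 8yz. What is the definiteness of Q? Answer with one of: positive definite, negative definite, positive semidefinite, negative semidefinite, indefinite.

negative definite

Write A = [[-1, 3, 0], [3, -21, 4], [0, 4, -2]].
Symmetric row and column elimination reduces A to a congruent diagonal form with pivots -1, -12, -2/3.
That gives 3 negative pivots.
Hence Q is negative definite.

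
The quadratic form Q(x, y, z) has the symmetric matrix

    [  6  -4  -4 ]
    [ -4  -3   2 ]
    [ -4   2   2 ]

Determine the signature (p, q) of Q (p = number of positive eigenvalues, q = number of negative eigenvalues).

Applying the same elementary operations to the rows and columns of A produces a congruent diagonal matrix with entries 6, -17/3, -10/17.
Counting signs: 1 positive, 2 negative.

(1, 2)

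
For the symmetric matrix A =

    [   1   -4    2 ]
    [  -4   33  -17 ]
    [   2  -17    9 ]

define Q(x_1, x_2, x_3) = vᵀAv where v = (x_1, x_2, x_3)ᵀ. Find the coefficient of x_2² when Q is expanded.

The coefficient of x_2² is the diagonal entry A[2,2] = 33.

33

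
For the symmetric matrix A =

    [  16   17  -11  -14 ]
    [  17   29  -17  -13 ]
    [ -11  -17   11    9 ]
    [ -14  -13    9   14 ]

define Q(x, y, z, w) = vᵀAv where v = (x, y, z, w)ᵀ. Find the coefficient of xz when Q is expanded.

-22

The coefficient of xz is A[1,3] + A[3,1] = 2·(-11) = -22.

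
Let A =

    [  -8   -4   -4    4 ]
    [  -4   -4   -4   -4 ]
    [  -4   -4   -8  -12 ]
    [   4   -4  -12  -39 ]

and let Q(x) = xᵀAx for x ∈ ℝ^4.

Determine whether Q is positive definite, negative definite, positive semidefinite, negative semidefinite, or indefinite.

Leading principal minors: Δ_1 = -8, Δ_2 = 16, Δ_3 = -64, Δ_4 = 192.
The signs alternate starting with Δ_1 < 0, so by Sylvester's criterion Q is negative definite.

negative definite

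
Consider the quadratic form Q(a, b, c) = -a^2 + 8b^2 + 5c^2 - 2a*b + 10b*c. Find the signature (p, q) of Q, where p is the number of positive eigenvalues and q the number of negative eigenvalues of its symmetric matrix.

(2, 1)

The symmetric matrix is A = [[-1, -1, 0], [-1, 8, 5], [0, 5, 5]].
Congruent diagonalization of A (simultaneous row and column reduction) yields pivots -1, 9, 20/9.
Counting signs: 2 positive, 1 negative.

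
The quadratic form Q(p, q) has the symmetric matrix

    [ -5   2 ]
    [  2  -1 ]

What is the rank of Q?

2

An LDLᵀ factorisation of A has diagonal entries -5, -1/5.
That gives 2 negative pivots.
The rank is the number of nonzero pivots: 2.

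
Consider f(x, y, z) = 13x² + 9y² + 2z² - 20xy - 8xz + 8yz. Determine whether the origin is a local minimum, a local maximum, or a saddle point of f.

local minimum

The Hessian at the origin is H = [[26, -20, -8], [-20, 18, 8], [-8, 8, 4]].
Congruent diagonalization of H (simultaneous row and column reduction) yields pivots 26, 34/13, 4/17.
So there are 3 positive pivots.
H is positive definite, so the origin is a strict local minimum.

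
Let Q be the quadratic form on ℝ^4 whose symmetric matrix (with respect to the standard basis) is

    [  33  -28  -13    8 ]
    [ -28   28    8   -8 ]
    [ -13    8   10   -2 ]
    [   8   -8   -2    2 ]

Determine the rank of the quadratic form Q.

4

An LDLᵀ factorisation of A has diagonal entries 33, 140/33, 19/7, -6/19.
That gives 3 positive, 1 negative pivots.
The rank is the number of nonzero pivots: 4.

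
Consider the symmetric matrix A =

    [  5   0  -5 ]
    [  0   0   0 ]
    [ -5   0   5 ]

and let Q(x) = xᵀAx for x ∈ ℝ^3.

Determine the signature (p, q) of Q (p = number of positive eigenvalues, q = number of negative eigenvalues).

(1, 0)

Congruent diagonalization of A (simultaneous row and column reduction) yields pivots 5, 0, 0.
That gives 1 positive, 2 zero pivots.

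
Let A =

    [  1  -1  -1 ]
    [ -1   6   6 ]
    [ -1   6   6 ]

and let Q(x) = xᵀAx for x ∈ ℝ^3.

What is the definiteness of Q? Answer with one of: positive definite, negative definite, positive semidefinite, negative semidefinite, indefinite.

Congruent diagonalization of A (simultaneous row and column reduction) yields pivots 1, 5, 0.
That gives 2 positive, 1 zero pivots.
Hence Q is positive semidefinite.

positive semidefinite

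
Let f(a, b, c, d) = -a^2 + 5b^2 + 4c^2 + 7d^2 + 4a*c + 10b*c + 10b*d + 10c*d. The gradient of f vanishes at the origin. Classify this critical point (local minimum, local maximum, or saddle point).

The Hessian at the origin is H = [[-2, 0, 4, 0], [0, 10, 10, 10], [4, 10, 8, 10], [0, 10, 10, 14]].
Congruent diagonalization of H (simultaneous row and column reduction) yields pivots -2, 10, 6, 4.
So there are 3 positive, 1 negative pivots.
H is indefinite, so the origin is a saddle point.

saddle point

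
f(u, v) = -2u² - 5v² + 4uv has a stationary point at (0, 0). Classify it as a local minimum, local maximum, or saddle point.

The Hessian at the origin is H = [[-4, 4], [4, -10]].
det H = -4·-10 − (4)² = 24 > 0 and H[1,1] = -4 < 0, so H is negative definite.
Therefore the origin is a local maximum.

local maximum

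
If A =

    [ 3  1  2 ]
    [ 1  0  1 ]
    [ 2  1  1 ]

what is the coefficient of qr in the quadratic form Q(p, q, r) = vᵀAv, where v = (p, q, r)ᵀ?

2

The coefficient of qr is A[2,3] + A[3,2] = 2·1 = 2.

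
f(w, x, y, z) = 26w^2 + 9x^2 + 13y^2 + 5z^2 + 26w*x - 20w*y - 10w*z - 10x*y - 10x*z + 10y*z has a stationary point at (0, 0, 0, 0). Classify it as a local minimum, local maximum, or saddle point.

local minimum

The Hessian at the origin is H = [[52, 26, -20, -10], [26, 18, -10, -10], [-20, -10, 26, 10], [-10, -10, 10, 10]].
Symmetric row and column elimination reduces H to a congruent diagonal form with pivots 52, 5, 238/13, 120/119.
So there are 4 positive pivots.
H is positive definite, so the origin is a strict local minimum.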